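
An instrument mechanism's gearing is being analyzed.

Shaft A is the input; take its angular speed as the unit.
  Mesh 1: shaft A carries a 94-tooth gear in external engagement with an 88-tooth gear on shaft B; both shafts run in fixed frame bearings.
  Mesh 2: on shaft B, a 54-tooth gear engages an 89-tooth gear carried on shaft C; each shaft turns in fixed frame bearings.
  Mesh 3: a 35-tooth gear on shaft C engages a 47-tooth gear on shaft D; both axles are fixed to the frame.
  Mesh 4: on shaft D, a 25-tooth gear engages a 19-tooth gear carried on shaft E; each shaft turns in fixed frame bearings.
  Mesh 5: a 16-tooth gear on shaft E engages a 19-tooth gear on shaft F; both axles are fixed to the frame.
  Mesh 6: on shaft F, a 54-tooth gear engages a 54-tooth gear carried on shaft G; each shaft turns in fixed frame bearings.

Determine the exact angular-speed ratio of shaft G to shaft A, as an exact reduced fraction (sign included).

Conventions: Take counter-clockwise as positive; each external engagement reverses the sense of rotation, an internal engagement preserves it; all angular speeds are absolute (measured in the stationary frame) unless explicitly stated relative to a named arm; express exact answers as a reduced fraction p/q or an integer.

class = fixed-axis compound train [6 meshes; 6 ratios multiply, 6 sense flips]
mesh 1 [94T→88T]: running ratio 47/44, sense −
mesh 2 [54T→89T]: running ratio 1269/1958, sense +
mesh 3 [35T→47T]: running ratio 945/1958, sense −
mesh 4 [25T→19T]: running ratio 23625/37202, sense +
mesh 5 [16T→19T]: running ratio 189000/353419, sense −
mesh 6 [54T→54T]: running ratio 189000/353419, sense +
ω_out/ω_in = 189000/353419

189000/353419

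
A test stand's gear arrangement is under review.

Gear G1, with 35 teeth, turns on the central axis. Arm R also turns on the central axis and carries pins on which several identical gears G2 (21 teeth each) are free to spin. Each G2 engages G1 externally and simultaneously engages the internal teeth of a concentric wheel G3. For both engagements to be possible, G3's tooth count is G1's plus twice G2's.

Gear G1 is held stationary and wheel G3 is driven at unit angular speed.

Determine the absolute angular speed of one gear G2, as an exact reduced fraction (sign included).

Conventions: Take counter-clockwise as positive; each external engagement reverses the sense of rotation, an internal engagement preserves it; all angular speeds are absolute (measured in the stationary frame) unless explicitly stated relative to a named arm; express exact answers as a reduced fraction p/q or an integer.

topology: planetary set — G1 35T / G2 21T / G3 77T, arm = carrier (Willis)
ring teeth: 35 + 2·21 = 77
35(ω_sun−ω_arm) = −77(ω_ring−ω_arm),  ω_sun = 0, ω_ring = 1
35(0−ω_arm) = −77(1−ω_arm)  ⇒  112·ω_arm = 77  ⇒  ω_arm = 11/16
sun–planet mesh: 35·(0−11/16) = −21·(ω_p−ω_arm)  ⇒  ω_p−ω_arm = 55/48
ω_p = 11/16 + 55/48 = 11/6
exact speed ratio = 11/6

11/6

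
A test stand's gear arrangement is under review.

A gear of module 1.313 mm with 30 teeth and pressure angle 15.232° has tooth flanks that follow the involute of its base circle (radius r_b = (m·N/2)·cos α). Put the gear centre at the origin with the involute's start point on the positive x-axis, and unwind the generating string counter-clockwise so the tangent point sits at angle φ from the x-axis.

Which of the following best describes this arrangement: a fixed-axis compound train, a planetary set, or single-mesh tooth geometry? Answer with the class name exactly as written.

topology: single-mesh involute geometry — m = 1.313, N = 30
classification: single-mesh tooth geometry

single-mesh tooth geometry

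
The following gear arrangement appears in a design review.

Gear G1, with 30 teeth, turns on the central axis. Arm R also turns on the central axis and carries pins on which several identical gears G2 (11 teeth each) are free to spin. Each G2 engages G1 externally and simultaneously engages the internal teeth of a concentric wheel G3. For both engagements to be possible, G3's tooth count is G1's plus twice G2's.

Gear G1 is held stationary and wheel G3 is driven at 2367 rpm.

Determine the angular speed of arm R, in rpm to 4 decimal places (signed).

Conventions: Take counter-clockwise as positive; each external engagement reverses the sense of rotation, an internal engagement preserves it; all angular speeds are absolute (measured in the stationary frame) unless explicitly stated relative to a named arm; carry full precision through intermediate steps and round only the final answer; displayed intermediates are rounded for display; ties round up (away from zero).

recognized (axles ride arm R): planetary set, 30/11/52 teeth
normalise by the input: solve with ω_ring = 1, then scale by 2367 rpm
ring teeth: 30 + 2·11 = 52
30(ω_sun−ω_arm) = −52(ω_ring−ω_arm),  ω_sun = 0, ω_ring = 1
30(0−ω_arm) = −52(1−ω_arm)  ⇒  82·ω_arm = 52  ⇒  ω_arm = 26/41
scale: ω_arm = 26/41 × 2367 rpm = +1501.0244 rpm

+1501.0244 rpm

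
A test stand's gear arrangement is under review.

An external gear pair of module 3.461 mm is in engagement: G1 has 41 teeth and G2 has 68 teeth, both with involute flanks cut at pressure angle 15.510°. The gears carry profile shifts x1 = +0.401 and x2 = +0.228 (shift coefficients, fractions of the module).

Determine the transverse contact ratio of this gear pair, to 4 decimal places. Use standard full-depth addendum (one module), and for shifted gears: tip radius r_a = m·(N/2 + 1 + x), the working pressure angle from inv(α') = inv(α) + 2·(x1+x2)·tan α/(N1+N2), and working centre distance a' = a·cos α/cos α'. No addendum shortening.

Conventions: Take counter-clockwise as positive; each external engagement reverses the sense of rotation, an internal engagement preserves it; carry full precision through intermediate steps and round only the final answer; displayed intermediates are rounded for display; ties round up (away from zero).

single-mesh involute tooth geometry (41T engaging 68T at module 3.461)
base radii: r_b1 = 68.366752, r_b2 = 113.388760
tip radii: r_a1 = 75.799361, r_a2 = 121.924108
inv(α') = inv(15.510°) + 2·(+0.401+0.228)·tan α/(41+68) = 0.01001479  ⇒  α' = 17.58521°
a' = a·cos α / cos α' = 188.6245·cos 15.510°/cos 17.58521° = 190.665569
action lengths: √(r_a1²−r_b1²) = 32.734238, √(r_a2²−r_b2²) = 44.816038
base pitch p_b = π·m·cos α = 10.477097
CR = (32.734238 + 44.816038 − 190.665569·sin 17.58521°)/10.477097 = 1.903738
contact ratio ≈ 1.9037

1.9037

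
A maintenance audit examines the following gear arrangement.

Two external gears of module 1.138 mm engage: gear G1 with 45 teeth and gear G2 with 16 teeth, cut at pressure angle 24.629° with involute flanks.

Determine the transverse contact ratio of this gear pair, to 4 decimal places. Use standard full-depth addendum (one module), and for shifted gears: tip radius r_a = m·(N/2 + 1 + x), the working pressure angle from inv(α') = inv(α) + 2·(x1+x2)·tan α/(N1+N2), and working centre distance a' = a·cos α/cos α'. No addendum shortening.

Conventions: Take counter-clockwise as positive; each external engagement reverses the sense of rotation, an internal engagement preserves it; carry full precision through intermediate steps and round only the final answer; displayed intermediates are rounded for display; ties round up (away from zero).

1.4582

class = single-mesh tooth geometry [involute pair 45T × 16T, m = 1.138]
base radii: r_b1 = 23.275593, r_b2 = 8.275766
tip radii: r_a1 = 26.743000, r_a2 = 10.242000
no profile shift: α' = α, a' = a
action lengths: √(r_a1²−r_b1²) = 13.169466, √(r_a2²−r_b2²) = 6.034091
base pitch p_b = π·m·cos α = 3.249886
CR = (13.169466 + 6.034091 − 34.709000·sin 24.62900°)/3.249886 = 1.458173
contact ratio ≈ 1.4582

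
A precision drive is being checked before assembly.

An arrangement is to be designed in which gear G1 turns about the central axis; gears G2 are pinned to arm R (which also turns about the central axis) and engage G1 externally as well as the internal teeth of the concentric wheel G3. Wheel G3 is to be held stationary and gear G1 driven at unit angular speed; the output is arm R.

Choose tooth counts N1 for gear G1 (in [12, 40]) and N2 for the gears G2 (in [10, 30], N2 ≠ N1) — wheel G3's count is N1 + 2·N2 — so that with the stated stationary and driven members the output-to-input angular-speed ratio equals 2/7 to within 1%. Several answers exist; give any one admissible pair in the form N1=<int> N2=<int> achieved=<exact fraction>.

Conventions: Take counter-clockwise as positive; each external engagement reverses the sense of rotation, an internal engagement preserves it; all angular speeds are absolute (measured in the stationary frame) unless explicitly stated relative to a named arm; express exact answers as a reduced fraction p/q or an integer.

N1=16 N2=12 achieved=2/7

class = planetary set [ratio 2/7 wanted; Willis about the carrier]
Willis with ω_ring = 0: ω_arm/ω_sun = N1/(N1+N3); set equal to 2/7  ⇒  N3/N1 = 1/(2/7) − 1 = 5/2
N3 = N1 + 2·N2  ⇒  N2/N1 = (N3/N1 − 1)/2 = (5/2 − 1)/2 = 3/4
smallest multiple with N1 ≥ 12 and N2 ≥ 10: k = 4  ⇒  N1 = 4·4 = 16, N2 = 4·3 = 12 (N1 ≤ 40, N2 ≤ 30, N2 ≠ N1 ✓), N3 = 16 + 2·12 = 40
check: N1/(N1+N3) with N1 = 16, N3 = 40 gives 2/7; |achieved − target| = 0 ≤ 1/350 ✓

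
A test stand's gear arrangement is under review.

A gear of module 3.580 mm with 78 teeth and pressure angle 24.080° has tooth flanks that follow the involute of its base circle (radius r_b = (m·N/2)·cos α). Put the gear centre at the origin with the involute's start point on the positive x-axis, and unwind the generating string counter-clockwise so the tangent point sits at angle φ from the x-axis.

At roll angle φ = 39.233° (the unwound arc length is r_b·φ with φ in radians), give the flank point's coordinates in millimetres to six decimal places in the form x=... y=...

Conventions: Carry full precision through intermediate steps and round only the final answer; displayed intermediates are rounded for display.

class = single-mesh tooth geometry [base-circle involute, m = 3.580, 78T]
pitch radius r_p = m·N/2 = 3.580·78/2 = 139.620000
base radius r_b = r_p·cos α = 139.620000·cos 24.080° = 127.469801
roll angle φ = 39.233° = 0.68474503 rad
x = r_b·(cos φ + φ·sin φ) = 153.940793
y = r_b·(sin φ − φ·cos φ) = 13.012818

x=153.940793 y=13.012818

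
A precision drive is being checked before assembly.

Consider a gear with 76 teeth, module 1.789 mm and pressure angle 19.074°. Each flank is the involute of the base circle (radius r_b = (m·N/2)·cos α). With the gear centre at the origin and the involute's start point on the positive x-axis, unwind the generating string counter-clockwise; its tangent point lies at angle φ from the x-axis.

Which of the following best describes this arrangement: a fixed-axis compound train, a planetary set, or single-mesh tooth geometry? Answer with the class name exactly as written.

single-mesh tooth geometry

single-mesh involute tooth geometry (76T wheel at module 1.789)
classification: single-mesh tooth geometry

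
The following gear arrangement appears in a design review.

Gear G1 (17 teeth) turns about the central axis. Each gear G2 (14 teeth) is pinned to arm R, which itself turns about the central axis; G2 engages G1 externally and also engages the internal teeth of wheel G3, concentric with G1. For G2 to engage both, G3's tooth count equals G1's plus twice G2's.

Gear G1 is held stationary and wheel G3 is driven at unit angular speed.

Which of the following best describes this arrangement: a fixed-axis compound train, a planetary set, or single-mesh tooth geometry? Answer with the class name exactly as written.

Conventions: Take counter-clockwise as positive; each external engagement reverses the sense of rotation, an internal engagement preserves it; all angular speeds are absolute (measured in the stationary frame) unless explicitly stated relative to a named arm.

planetary set

recognized (axles ride arm R): planetary set, 17/14/45 teeth
classification: planetary set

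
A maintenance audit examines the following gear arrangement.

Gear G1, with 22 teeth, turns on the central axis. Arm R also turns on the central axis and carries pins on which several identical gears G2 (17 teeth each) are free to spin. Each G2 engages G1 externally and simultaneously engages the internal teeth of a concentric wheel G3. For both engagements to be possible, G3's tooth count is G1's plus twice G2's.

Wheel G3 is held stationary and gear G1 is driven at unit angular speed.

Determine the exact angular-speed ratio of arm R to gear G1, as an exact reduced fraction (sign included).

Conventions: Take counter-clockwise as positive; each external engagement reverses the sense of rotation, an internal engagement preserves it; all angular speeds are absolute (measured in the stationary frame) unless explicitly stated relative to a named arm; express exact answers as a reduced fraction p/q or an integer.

class = planetary set [G3 = 22+2·17 = 56; Willis about the carrier]
ring teeth: 22 + 2·17 = 56
22(ω_sun−ω_arm) = −56(ω_ring−ω_arm),  ω_ring = 0, ω_sun = 1
22(1−ω_arm) = −56(0−ω_arm)  ⇒  78·ω_arm = 22  ⇒  ω_arm = 11/39
ω_out/ω_in = 11/39

11/39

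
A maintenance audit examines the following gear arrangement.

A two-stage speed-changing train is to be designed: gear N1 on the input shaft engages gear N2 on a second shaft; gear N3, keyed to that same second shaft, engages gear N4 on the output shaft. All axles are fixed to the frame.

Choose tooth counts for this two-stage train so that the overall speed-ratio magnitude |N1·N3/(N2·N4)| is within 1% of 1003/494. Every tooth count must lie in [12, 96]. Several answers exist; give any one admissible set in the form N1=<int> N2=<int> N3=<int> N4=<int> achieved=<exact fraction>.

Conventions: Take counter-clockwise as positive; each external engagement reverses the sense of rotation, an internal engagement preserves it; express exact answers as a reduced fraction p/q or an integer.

N1=17 N2=13 N3=59 N4=38 achieved=1003/494

design class (target 1003/494): fixed-axis compound train
target = 1003/494 in lowest terms: an exact hit needs N1·N3 = k·1003 and N2·N4 = k·494 for one integer k, every count in [12, 96]; additionally prefer no 1:1 stage (N1 ≠ N2, N3 ≠ N4)
k = 1: N1·N3 = 1003 = 17·59, N2·N4 = 494 = 13·38
achieved = 17·59/(13·38) = 1003/494; |achieved − target| = 0 ≤ 1003/49400 ✓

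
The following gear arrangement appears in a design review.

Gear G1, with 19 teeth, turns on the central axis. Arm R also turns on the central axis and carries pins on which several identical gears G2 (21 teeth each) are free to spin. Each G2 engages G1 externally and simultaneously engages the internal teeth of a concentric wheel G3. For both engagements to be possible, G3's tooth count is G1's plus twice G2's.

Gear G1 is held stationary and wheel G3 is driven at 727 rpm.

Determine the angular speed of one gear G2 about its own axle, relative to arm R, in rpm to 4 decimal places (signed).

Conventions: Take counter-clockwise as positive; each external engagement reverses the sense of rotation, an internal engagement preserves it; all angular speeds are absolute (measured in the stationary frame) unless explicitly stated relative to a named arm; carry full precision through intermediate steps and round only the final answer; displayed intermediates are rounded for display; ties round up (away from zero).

planetary set (19T centre, 21T on arm, 61T internal) — Willis relation
normalise by the input: solve with ω_ring = 1, then scale by 727 rpm
ring teeth: 19 + 2·21 = 61
19(ω_sun−ω_arm) = −61(ω_ring−ω_arm),  ω_sun = 0, ω_ring = 1
19(0−ω_arm) = −61(1−ω_arm)  ⇒  80·ω_arm = 61  ⇒  ω_arm = 61/80
sun–planet mesh: 19·(0−61/80) = −21·(ω_p−ω_arm)  ⇒  ω_p−ω_arm = 1159/1680
scale: ω_p−ω_arm = 1159/1680 × 727 rpm = +501.5435 rpm

+501.5435 rpm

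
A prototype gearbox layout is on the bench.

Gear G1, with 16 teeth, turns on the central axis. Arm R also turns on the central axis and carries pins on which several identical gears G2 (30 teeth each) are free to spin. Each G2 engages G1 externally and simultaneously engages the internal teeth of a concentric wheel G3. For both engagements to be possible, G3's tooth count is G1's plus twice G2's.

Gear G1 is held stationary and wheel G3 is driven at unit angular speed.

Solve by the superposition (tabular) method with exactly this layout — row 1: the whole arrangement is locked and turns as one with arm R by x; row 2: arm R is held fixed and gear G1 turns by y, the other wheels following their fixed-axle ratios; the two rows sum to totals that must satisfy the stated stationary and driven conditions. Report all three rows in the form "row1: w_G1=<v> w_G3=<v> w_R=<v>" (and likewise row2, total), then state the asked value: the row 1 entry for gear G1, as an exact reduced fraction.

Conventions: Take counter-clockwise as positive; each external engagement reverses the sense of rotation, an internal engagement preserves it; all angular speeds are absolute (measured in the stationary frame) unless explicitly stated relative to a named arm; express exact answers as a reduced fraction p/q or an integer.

recognized (axles ride arm R): planetary set, 16/30/76 teeth
row 1 — lock + rotate with arm: ω_sun = ω_ring = ω_arm = x
row 2: sun turns y, ring = −(16/76)·y, arm 0
boundary: total ω_sun = x + y = 0 and total ω_ring = x − (16/76)·y = 1  ⇒  y = -19/23, x = 19/23
row 2 ring = −(16/76)·(-19/23) = 4/23
totals (row 1 + row 2): sun 19/23 + (-19/23) = 0, ring 19/23 + 4/23 = 1, arm 19/23 + 0 = 19/23
asked cell (row1, sun) = 19/23

row1: w_G1=19/23 w_G3=19/23 w_R=19/23
row2: w_G1=-19/23 w_G3=4/23 w_R=0
total: w_G1=0 w_G3=1 w_R=19/23
asked value: 19/23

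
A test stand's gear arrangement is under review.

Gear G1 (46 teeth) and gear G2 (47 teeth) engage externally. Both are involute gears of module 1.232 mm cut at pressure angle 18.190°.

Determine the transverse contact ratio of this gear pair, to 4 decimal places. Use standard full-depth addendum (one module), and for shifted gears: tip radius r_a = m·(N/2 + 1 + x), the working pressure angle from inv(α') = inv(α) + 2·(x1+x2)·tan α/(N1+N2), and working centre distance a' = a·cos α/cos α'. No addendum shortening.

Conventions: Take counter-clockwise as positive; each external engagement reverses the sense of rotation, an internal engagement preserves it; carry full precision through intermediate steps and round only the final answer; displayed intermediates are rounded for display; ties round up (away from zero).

1.8434

topology: single-mesh involute geometry — m = 1.232, 46T/47T pair
base radii: r_b1 = 26.919952, r_b2 = 27.505169
tip radii: r_a1 = 29.568000, r_a2 = 30.184000
no profile shift: α' = α, a' = a
action lengths: √(r_a1²−r_b1²) = 12.230404, √(r_a2²−r_b2²) = 12.431394
base pitch p_b = π·m·cos α = 3.677023
CR = (12.230404 + 12.431394 − 57.288000·sin 18.19000°)/3.677023 = 1.843408
contact ratio ≈ 1.8434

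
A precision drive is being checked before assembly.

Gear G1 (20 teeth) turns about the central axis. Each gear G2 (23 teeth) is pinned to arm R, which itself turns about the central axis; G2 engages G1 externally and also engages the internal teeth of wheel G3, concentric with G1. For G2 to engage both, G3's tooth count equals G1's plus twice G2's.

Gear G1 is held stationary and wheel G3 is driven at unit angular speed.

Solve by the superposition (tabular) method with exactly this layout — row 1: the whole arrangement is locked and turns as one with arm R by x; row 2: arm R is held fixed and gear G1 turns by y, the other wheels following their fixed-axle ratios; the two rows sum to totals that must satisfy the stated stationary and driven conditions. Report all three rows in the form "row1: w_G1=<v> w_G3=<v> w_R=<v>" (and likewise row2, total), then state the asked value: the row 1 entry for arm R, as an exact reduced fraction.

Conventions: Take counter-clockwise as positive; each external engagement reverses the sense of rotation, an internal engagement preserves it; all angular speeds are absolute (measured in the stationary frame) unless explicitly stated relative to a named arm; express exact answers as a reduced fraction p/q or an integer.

class = planetary set [G3 = 20+2·23 = 66; Willis about the carrier]
row 1: whole set turns with the arm by x
superposition row 2 [arm held]: sun y, ring −(20/66)·y, arm 0
boundary: total ω_sun = x + y = 0 and total ω_ring = x − (20/66)·y = 1  ⇒  y = -33/43, x = 33/43
row 2 ring = −(20/66)·(-33/43) = 10/43
totals (row 1 + row 2): sun 33/43 + (-33/43) = 0, ring 33/43 + 10/43 = 1, arm 33/43 + 0 = 33/43
asked cell (row1, arm) = 33/43

row1: w_G1=33/43 w_G3=33/43 w_R=33/43
row2: w_G1=-33/43 w_G3=10/43 w_R=0
total: w_G1=0 w_G3=1 w_R=33/43
asked value: 33/43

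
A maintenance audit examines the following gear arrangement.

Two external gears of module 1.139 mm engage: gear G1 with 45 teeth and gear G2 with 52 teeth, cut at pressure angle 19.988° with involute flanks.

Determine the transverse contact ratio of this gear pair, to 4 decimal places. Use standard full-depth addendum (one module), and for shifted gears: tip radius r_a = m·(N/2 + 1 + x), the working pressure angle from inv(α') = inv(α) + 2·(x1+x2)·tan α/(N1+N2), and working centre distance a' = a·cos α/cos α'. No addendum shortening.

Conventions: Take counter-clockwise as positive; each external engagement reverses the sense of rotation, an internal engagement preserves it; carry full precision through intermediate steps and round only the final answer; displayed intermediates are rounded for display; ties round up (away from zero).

1.7493

class = single-mesh tooth geometry [involute pair 45T × 52T, m = 1.139]
base radii: r_b1 = 24.083808, r_b2 = 27.830178
tip radii: r_a1 = 26.766500, r_a2 = 30.753000
no profile shift: α' = α, a' = a
action lengths: √(r_a1²−r_b1²) = 11.679714, √(r_a2²−r_b2²) = 13.085419
base pitch p_b = π·m·cos α = 3.362734
CR = (11.679714 + 13.085419 − 55.241500·sin 19.98800°)/3.362734 = 1.749261
contact ratio ≈ 1.7493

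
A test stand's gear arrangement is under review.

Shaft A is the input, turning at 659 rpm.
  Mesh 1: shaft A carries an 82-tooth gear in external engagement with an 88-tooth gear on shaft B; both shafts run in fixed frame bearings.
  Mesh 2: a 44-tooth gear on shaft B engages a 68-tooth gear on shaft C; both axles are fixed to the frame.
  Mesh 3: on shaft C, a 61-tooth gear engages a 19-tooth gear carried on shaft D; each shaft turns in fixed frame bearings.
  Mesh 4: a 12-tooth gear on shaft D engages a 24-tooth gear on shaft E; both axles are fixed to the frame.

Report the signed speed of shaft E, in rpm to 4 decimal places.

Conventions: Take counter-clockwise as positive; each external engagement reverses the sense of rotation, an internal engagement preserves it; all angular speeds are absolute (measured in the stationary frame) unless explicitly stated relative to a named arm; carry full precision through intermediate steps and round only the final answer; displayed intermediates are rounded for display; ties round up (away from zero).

+637.8324 rpm

recognized (5 fixed axles, 4 meshes): fixed-axis compound train
mesh 1 [82T→88T]: ω = 659.0000×82/88 = 614.0682 rpm, sense flips to −
mesh 2 [44T→68T]: ω = 614.0682×44/68 = 397.3382 rpm, sense flips to +
mesh 3 [61T→19T]: ω = 397.3382×61/19 = 1275.6649 rpm, sense flips to −
mesh 4 [12T→24T]: ω = 1275.6649×12/24 = 637.8324 rpm, sense flips to +
signed output speed = +637.8324 rpm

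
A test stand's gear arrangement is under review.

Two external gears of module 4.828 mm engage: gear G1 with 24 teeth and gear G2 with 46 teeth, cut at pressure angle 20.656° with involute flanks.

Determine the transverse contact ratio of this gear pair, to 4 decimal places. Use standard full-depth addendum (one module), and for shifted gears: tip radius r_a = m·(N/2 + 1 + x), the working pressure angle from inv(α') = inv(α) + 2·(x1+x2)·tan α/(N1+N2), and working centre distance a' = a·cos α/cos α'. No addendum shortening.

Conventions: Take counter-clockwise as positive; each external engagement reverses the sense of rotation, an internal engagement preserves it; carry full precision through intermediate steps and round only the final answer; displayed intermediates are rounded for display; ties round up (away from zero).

topology: single-mesh involute geometry — m = 4.828, 24T/46T pair
base radii: r_b1 = 54.211596, r_b2 = 103.905559
tip radii: r_a1 = 62.764000, r_a2 = 115.872000
no profile shift: α' = α, a' = a
action lengths: √(r_a1²−r_b1²) = 31.629457, √(r_a2²−r_b2²) = 51.283088
base pitch p_b = π·m·cos α = 14.192563
CR = (31.629457 + 51.283088 − 168.980000·sin 20.65600°)/14.192563 = 1.641971
contact ratio ≈ 1.6420

1.6420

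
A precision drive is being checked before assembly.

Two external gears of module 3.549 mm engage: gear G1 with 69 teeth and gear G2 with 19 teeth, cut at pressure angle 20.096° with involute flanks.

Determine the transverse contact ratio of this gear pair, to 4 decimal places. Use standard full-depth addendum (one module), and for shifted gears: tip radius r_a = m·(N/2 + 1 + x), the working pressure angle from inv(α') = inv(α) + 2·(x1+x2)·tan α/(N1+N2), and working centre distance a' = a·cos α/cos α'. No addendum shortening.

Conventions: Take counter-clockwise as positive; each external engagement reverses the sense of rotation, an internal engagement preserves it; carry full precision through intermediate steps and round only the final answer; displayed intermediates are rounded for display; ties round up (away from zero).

1.6702

recognized (one external pair, fixed centres): single-mesh tooth geometry, m = 3.549, N1 = 69, N2 = 19
base radii: r_b1 = 114.986107, r_b2 = 31.662841
tip radii: r_a1 = 125.989500, r_a2 = 37.264500
no profile shift: α' = α, a' = a
action lengths: √(r_a1²−r_b1²) = 51.493197, √(r_a2²−r_b2²) = 19.649617
base pitch p_b = π·m·cos α = 10.470710
CR = (51.493197 + 19.649617 − 156.156000·sin 20.09600°)/10.470710 = 1.670233
contact ratio ≈ 1.6702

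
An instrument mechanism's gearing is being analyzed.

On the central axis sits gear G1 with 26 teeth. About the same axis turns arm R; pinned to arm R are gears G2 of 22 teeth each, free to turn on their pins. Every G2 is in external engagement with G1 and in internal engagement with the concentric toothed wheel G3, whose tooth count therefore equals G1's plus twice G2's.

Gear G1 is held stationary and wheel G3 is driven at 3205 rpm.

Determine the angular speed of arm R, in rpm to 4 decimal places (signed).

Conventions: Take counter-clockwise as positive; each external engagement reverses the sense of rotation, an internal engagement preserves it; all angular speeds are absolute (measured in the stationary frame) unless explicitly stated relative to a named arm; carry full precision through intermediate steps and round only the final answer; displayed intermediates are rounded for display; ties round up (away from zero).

+2336.9792 rpm

topology: planetary set — G1 26T / G2 22T / G3 70T, arm = carrier (Willis)
normalise by the input: solve with ω_ring = 1, then scale by 3205 rpm
ring teeth: 26 + 2·22 = 70
26(ω_sun−ω_arm) = −70(ω_ring−ω_arm),  ω_sun = 0, ω_ring = 1
26(0−ω_arm) = −70(1−ω_arm)  ⇒  96·ω_arm = 70  ⇒  ω_arm = 35/48
scale: ω_arm = 35/48 × 3205 rpm = +2336.9792 rpm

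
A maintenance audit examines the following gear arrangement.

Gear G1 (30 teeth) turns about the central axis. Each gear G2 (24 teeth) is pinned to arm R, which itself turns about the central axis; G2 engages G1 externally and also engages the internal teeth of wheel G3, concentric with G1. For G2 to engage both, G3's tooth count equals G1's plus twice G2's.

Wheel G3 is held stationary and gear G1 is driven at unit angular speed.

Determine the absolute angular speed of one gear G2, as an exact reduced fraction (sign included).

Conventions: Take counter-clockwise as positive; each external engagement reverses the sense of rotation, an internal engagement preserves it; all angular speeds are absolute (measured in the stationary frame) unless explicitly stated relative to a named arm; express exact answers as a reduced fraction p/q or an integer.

-5/8

recognized (axles ride arm R): planetary set, 30/24/78 teeth
ring teeth: 30 + 2·24 = 78
30(ω_sun−ω_arm) = −78(ω_ring−ω_arm),  ω_ring = 0, ω_sun = 1
30(1−ω_arm) = −78(0−ω_arm)  ⇒  108·ω_arm = 30  ⇒  ω_arm = 5/18
sun–planet mesh: 30·(1−5/18) = −24·(ω_p−ω_arm)  ⇒  ω_p−ω_arm = -65/72
ω_p = 5/18 − 65/72 = -5/8
exact speed ratio = -5/8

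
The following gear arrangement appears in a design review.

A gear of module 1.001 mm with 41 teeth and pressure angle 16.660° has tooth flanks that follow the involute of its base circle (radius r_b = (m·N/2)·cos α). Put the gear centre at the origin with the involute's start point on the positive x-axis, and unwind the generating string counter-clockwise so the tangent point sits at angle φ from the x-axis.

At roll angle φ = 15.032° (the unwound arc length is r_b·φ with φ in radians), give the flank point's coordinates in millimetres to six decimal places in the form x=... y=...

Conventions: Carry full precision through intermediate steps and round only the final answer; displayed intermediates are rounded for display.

class = single-mesh tooth geometry [base-circle involute, m = 1.001, 41T]
pitch radius r_p = m·N/2 = 1.001·41/2 = 20.520500
base radius r_b = r_p·cos α = 20.520500·cos 16.660° = 19.659108
roll angle φ = 15.032° = 0.26235789 rad
x = r_b·(cos φ + φ·sin φ) = 20.324095
y = r_b·(sin φ − φ·cos φ) = 0.117526

x=20.324095 y=0.117526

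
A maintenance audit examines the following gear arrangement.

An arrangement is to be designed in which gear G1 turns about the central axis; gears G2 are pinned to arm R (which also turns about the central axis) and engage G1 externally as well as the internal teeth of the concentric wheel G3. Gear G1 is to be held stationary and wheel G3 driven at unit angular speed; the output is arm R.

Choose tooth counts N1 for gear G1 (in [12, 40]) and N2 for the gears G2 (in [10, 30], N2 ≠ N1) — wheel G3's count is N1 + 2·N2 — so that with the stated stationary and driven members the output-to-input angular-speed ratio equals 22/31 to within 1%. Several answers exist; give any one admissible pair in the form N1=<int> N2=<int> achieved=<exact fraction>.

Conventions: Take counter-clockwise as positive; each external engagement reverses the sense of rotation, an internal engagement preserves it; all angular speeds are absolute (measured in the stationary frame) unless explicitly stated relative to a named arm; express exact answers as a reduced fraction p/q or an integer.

N1=18 N2=13 achieved=22/31

planetary set to be sized for 22/31 (Willis relation)
Willis with ω_sun = 0: ω_arm/ω_ring = N3/(N1+N3); set equal to 22/31  ⇒  N3/N1 = (22/31)/(1 − 22/31) = 22/9
N3 = N1 + 2·N2  ⇒  N2/N1 = (N3/N1 − 1)/2 = (22/9 − 1)/2 = 13/18
smallest multiple with N1 ≥ 12 and N2 ≥ 10: k = 1  ⇒  N1 = 1·18 = 18, N2 = 1·13 = 13 (N1 ≤ 40, N2 ≤ 30, N2 ≠ N1 ✓), N3 = 18 + 2·13 = 44
check: N3/(N1+N3) with N1 = 18, N3 = 44 gives 22/31; |achieved − target| = 0 ≤ 11/1550 ✓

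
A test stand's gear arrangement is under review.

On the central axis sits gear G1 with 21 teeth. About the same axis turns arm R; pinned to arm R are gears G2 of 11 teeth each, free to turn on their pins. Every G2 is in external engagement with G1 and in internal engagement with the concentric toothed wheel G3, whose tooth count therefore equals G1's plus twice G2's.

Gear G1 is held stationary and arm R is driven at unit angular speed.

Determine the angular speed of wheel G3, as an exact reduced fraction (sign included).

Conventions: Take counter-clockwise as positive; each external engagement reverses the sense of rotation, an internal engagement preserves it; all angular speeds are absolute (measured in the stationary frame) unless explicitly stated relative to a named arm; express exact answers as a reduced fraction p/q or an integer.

recognized (axles ride arm R): planetary set, 21/11/43 teeth
ring teeth: 21 + 2·11 = 43
21(ω_sun−ω_arm) = −43(ω_ring−ω_arm),  ω_sun = 0, ω_arm = 1
ω_ring = 1 − (21/43)(0−1) = 64/43
exact speed ratio = 64/43

64/43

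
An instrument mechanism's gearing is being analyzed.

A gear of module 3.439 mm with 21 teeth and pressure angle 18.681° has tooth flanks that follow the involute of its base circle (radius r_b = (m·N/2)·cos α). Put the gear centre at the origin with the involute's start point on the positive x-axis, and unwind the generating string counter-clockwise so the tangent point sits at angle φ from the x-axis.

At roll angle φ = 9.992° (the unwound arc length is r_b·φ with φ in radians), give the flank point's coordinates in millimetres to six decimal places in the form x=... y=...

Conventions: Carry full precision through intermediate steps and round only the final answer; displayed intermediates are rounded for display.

x=34.723350 y=0.060293

single-mesh involute tooth geometry (21T wheel at module 3.439)
pitch radius r_p = m·N/2 = 3.439·21/2 = 36.109500
base radius r_b = r_p·cos α = 36.109500·cos 18.681° = 34.207127
roll angle φ = 9.992° = 0.17439330 rad
x = r_b·(cos φ + φ·sin φ) = 34.723350
y = r_b·(sin φ − φ·cos φ) = 0.060293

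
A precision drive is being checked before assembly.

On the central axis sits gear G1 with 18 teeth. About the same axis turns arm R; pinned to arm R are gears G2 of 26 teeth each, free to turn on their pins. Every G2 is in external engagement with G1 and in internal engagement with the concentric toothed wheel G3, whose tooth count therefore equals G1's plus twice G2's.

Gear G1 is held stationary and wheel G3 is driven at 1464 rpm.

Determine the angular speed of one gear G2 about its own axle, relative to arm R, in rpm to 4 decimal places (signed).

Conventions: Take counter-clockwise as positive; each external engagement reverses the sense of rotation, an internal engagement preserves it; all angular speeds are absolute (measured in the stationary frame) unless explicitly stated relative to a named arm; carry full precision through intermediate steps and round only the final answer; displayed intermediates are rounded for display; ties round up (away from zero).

planetary set (18T centre, 26T on arm, 70T internal) — Willis relation
normalise by the input: solve with ω_ring = 1, then scale by 1464 rpm
ring teeth: 18 + 2·26 = 70
18(ω_sun−ω_arm) = −70(ω_ring−ω_arm),  ω_sun = 0, ω_ring = 1
18(0−ω_arm) = −70(1−ω_arm)  ⇒  88·ω_arm = 70  ⇒  ω_arm = 35/44
sun–planet mesh: 18·(0−35/44) = −26·(ω_p−ω_arm)  ⇒  ω_p−ω_arm = 315/572
scale: ω_p−ω_arm = 315/572 × 1464 rpm = +806.2238 rpm

+806.2238 rpm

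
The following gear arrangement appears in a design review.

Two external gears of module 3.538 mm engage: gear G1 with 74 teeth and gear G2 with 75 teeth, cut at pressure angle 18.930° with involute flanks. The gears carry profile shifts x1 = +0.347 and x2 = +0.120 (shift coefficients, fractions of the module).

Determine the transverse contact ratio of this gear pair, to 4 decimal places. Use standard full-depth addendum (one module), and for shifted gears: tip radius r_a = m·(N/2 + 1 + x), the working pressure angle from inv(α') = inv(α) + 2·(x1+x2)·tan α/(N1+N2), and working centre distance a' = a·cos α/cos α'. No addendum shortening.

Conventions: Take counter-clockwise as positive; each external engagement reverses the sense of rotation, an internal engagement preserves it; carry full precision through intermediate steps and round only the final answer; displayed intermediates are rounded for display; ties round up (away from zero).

1.8189

topology: single-mesh involute geometry — m = 3.538, 74T/75T pair
base radii: r_b1 = 123.826031, r_b2 = 125.499356
tip radii: r_a1 = 135.671686, r_a2 = 136.637560
inv(α') = inv(18.930°) + 2·(+0.347+0.120)·tan α/(74+75) = 0.01472062  ⇒  α' = 19.92018°
a' = a·cos α / cos α' = 263.5810·cos 18.930°/cos 19.92018° = 265.192317
action lengths: √(r_a1²−r_b1²) = 55.442948, √(r_a2²−r_b2²) = 54.034568
base pitch p_b = π·m·cos α = 10.513809
CR = (55.442948 + 54.034568 − 265.192317·sin 19.92018°)/10.513809 = 1.818910
contact ratio ≈ 1.8189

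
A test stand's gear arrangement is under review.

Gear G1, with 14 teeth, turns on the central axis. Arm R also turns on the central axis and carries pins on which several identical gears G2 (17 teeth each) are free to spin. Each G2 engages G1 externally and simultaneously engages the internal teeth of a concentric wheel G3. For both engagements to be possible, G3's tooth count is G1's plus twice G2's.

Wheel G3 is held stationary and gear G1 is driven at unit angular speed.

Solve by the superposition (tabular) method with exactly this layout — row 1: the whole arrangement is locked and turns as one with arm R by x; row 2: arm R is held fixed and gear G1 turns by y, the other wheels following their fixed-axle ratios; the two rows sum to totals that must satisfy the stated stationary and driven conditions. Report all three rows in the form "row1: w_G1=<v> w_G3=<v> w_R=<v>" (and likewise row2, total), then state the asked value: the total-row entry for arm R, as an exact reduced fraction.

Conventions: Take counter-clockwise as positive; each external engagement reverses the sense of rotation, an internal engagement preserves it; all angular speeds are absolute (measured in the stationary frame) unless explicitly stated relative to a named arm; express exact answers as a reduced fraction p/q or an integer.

topology: planetary set — G1 14T / G2 17T / G3 48T, arm = carrier (Willis)
row 1 — lock + rotate with arm: ω_sun = ω_ring = ω_arm = x
superposition row 2 [arm held]: sun y, ring −(14/48)·y, arm 0
boundary: total ω_ring = x − (14/48)·y = 0 and total ω_sun = x + y = 1  ⇒  y = 24/31, x = 7/31
row 2 ring = −(14/48)·24/31 = -7/31
totals (row 1 + row 2): sun 7/31 + 24/31 = 1, ring 7/31 + (-7/31) = 0, arm 7/31 + 0 = 7/31
asked cell (total, arm) = 7/31

row1: w_G1=7/31 w_G3=7/31 w_R=7/31
row2: w_G1=24/31 w_G3=-7/31 w_R=0
total: w_G1=1 w_G3=0 w_R=7/31
asked value: 7/31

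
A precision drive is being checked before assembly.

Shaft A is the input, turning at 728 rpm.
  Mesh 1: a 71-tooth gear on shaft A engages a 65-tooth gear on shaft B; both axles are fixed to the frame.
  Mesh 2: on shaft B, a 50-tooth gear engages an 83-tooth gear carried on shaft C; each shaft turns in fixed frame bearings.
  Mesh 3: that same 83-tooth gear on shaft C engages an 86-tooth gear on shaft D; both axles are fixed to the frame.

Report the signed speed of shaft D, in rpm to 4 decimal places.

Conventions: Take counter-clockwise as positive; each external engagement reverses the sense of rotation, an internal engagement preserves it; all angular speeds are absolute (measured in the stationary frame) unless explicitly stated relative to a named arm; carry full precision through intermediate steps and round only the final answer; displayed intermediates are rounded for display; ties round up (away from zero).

recognized (4 fixed axles, 3 meshes): fixed-axis compound train
mesh 1 [71T→65T]: ω = 728.0000×71/65 = 795.2000 rpm, sense flips to −
mesh 2 [50T→83T]: ω = 795.2000×50/83 = 479.0361 rpm, sense flips to +
mesh 3 [83T→86T]: ω = 479.0361×83/86 = 462.3256 rpm, sense flips to −
signed output speed = -462.3256 rpm

-462.3256 rpm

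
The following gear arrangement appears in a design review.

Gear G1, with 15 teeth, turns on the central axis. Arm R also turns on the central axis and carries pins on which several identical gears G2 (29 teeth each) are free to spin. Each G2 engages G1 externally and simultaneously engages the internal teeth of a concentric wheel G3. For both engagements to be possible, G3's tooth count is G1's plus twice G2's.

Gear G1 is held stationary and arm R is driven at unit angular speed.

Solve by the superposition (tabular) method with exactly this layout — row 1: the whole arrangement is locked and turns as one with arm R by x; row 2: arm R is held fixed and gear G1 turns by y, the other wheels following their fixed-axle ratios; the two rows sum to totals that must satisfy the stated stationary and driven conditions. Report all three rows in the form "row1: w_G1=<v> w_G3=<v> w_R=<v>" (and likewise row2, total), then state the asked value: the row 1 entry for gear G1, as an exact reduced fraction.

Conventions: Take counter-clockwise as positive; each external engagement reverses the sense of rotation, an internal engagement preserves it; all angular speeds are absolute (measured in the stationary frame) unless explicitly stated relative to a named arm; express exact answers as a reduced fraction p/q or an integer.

row1: w_G1=1 w_G3=1 w_R=1
row2: w_G1=-1 w_G3=15/73 w_R=0
total: w_G1=0 w_G3=88/73 w_R=1
asked value: 1

topology: planetary set — G1 15T / G2 29T / G3 73T, arm = carrier (Willis)
row 1: whole set turns with the arm by x
row 2 — arm fixed, fixed-axis ratios: sun y, ring −(15/73)·y, arm 0
boundary: total ω_sun = x + y = 0 and total ω_arm = x = 1  ⇒  y = -1, x = 1
row 2 ring = −(15/73)·(-1) = 15/73
totals (row 1 + row 2): sun 1 + (-1) = 0, ring 1 + 15/73 = 88/73, arm 1 + 0 = 1
asked cell (row1, sun) = 1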